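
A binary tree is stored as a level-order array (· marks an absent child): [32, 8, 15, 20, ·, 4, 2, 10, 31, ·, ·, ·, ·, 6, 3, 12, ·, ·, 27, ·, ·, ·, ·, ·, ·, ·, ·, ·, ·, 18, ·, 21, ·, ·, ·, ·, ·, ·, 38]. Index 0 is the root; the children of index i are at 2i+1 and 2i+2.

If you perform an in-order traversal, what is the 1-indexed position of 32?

9

In-order visits the left subtree, then the node, then the right subtree.
At 32: go left to 8.
  At 8: go left to 20.
    At 20: go left to 10.
      At 10: go left to 12.
        At 12: go left to 21.
          21 is a leaf — visit 21.
        Visit 12.
        At 12: no right child.
      Visit 10.
      At 10: no right child.
    Visit 20.
    At 20: go right to 31.
      At 31: no left child.
      Visit 31.
      At 31: go right to 27.
        At 27: no left child.
        Visit 27.
        At 27: go right to 38.
          38 is a leaf — visit 38.
  Visit 8.
  At 8: no right child.
Visit 32.
At 32: go right to 15.
  At 15: go left to 4.
    4 is a leaf — visit 4.
  Visit 15.
  At 15: go right to 2.
    At 2: go left to 6.
      6 is a leaf — visit 6.
    Visit 2.
    At 2: go right to 3.
      At 3: go left to 18.
        18 is a leaf — visit 18.
      Visit 3.
      At 3: no right child.
Full in-order sequence: 21, 12, 10, 20, 31, 27, 38, 8, 32, 4, 15, 6, 2, 18, 3.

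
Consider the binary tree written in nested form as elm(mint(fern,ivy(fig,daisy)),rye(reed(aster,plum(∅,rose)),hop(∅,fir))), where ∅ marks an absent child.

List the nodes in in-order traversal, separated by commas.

In-order visits the left subtree, then the node, then the right subtree.
At elm: go left to mint.
  At mint: go left to fern.
    fern is a leaf — visit fern.
  Visit mint.
  At mint: go right to ivy.
    At ivy: go left to fig.
      fig is a leaf — visit fig.
    Visit ivy.
    At ivy: go right to daisy.
      daisy is a leaf — visit daisy.
Visit elm.
At elm: go right to rye.
  At rye: go left to reed.
    At reed: go left to aster.
      aster is a leaf — visit aster.
    Visit reed.
    At reed: go right to plum.
      At plum: no left child.
      Visit plum.
      At plum: go right to rose.
        rose is a leaf — visit rose.
  Visit rye.
  At rye: go right to hop.
    At hop: no left child.
    Visit hop.
    At hop: go right to fir.
      fir is a leaf — visit fir.

fern, mint, fig, ivy, daisy, elm, aster, reed, plum, rose, rye, hop, fir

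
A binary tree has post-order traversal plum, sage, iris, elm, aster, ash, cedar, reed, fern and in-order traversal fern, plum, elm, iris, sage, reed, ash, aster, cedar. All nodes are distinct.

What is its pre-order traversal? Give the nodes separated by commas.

fern, reed, elm, plum, iris, sage, cedar, ash, aster

The last element of post-order is the root; it splits in-order into left and right subtrees.
Root fern: left subtree has 0 nodes { }, right has 8 {plum, elm, iris, sage, reed, ash, aster, cedar}.
  Root reed: left subtree has 4 nodes {plum, elm, iris, sage}, right has 3 {ash, aster, cedar}.
    Root elm: left subtree has 1 node {plum}, right has 2 {iris, sage}.
      Root iris: left subtree has 0 nodes { }, right has 1 {sage}.
    Root cedar: left subtree has 2 nodes {ash, aster}, right has 0 { }.
      Root ash: left subtree has 0 nodes { }, right has 1 {aster}.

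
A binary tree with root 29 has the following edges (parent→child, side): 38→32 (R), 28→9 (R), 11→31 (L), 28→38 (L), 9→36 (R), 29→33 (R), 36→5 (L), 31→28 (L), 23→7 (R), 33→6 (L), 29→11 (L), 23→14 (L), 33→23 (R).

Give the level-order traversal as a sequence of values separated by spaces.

Level-order visits nodes level by level from the root, left to right within each level.
Level 0: 29
Level 1: 11, 33
Level 2: 31, 6, 23
Level 3: 28, 14, 7
Level 4: 38, 9
Level 5: 32, 36
Level 6: 5

29 11 33 31 6 23 28 14 7 38 9 32 36 5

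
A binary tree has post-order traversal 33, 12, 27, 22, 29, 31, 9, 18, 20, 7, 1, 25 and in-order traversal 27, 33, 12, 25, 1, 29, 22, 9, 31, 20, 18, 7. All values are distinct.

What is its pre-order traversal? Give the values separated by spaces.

The last element of post-order is the root; it splits in-order into left and right subtrees.
Root 25: left subtree has 3 nodes {27, 33, 12}, right has 8 {1, 29, 22, 9, 31, 20, 18, 7}.
  Root 27: left subtree has 0 nodes { }, right has 2 {33, 12}.
    Root 12: left subtree has 1 node {33}, right has 0 { }.
  Root 1: left subtree has 0 nodes { }, right has 7 {29, 22, 9, 31, 20, 18, 7}.
    Root 7: left subtree has 6 nodes {29, 22, 9, 31, 20, 18}, right has 0 { }.
      Root 20: left subtree has 4 nodes {29, 22, 9, 31}, right has 1 {18}.
        Root 9: left subtree has 2 nodes {29, 22}, right has 1 {31}.
          Root 29: left subtree has 0 nodes { }, right has 1 {22}.

25 27 12 33 1 7 20 9 29 22 31 18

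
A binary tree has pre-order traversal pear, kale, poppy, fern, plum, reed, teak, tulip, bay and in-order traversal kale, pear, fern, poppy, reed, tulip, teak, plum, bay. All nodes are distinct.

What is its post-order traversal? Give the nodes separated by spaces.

kale fern tulip teak reed bay plum poppy pear

The first element of pre-order is the root; it splits in-order into left and right subtrees.
Root pear: left subtree has 1 node {kale}, right has 7 {fern, poppy, reed, tulip, teak, plum, bay}.
  Root poppy: left subtree has 1 node {fern}, right has 5 {reed, tulip, teak, plum, bay}.
    Root plum: left subtree has 3 nodes {reed, tulip, teak}, right has 1 {bay}.
      Root reed: left subtree has 0 nodes { }, right has 2 {tulip, teak}.
        Root teak: left subtree has 1 node {tulip}, right has 0 { }.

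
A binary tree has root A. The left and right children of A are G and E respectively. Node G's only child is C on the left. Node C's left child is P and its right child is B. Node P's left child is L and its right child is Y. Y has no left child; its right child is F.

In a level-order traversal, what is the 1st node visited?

Level-order visits nodes level by level from the root, left to right within each level.
Level 0: A
Level 1: G, E
Level 2: C
Level 3: P, B
Level 4: L, Y
Level 5: F
Full level-order sequence: A, G, E, C, P, B, L, Y, F.

A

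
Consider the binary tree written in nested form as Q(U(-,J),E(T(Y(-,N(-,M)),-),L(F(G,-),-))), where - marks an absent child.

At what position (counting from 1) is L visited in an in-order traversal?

In-order visits the left subtree, then the node, then the right subtree.
At Q: go left to U.
  At U: no left child.
  Visit U.
  At U: go right to J.
    J is a leaf — visit J.
Visit Q.
At Q: go right to E.
  At E: go left to T.
    At T: go left to Y.
      At Y: no left child.
      Visit Y.
      At Y: go right to N.
        At N: no left child.
        Visit N.
        At N: go right to M.
          M is a leaf — visit M.
    Visit T.
    At T: no right child.
  Visit E.
  At E: go right to L.
    At L: go left to F.
      At F: go left to G.
        G is a leaf — visit G.
      Visit F.
      At F: no right child.
    Visit L.
    At L: no right child.
Full in-order sequence: U, J, Q, Y, N, M, T, E, G, F, L.

11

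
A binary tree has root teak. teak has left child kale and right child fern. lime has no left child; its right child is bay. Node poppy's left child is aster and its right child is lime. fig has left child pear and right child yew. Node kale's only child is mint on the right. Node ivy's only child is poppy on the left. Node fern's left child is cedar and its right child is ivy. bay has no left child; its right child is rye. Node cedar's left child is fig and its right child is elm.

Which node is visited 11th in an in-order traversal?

poppy

In-order visits the left subtree, then the node, then the right subtree.
At teak: go left to kale.
  At kale: no left child.
  Visit kale.
  At kale: go right to mint.
    mint is a leaf — visit mint.
Visit teak.
At teak: go right to fern.
  At fern: go left to cedar.
    At cedar: go left to fig.
      At fig: go left to pear.
        pear is a leaf — visit pear.
      Visit fig.
      At fig: go right to yew.
        yew is a leaf — visit yew.
    Visit cedar.
    At cedar: go right to elm.
      elm is a leaf — visit elm.
  Visit fern.
  At fern: go right to ivy.
    At ivy: go left to poppy.
      At poppy: go left to aster.
        aster is a leaf — visit aster.
      Visit poppy.
      At poppy: go right to lime.
        At lime: no left child.
        Visit lime.
        At lime: go right to bay.
          At bay: no left child.
          Visit bay.
          At bay: go right to rye.
            rye is a leaf — visit rye.
    Visit ivy.
    At ivy: no right child.
Full in-order sequence: kale, mint, teak, pear, fig, yew, cedar, elm, fern, aster, poppy, lime, bay, rye, ivy.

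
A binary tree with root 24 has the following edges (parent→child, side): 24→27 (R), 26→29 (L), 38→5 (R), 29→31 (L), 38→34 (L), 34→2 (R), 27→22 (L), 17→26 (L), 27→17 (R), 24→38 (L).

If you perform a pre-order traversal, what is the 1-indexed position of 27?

6

Pre-order visits the node, then its left subtree, then its right subtree.
Visit 24.
At 24: go left to 38.
  Visit 38.
  At 38: go left to 34.
    Visit 34.
    At 34: no left child.
    At 34: go right to 2.
      2 is a leaf — visit 2.
  At 38: go right to 5.
    5 is a leaf — visit 5.
At 24: go right to 27.
  Visit 27.
  At 27: go left to 22.
    22 is a leaf — visit 22.
  At 27: go right to 17.
    Visit 17.
    At 17: go left to 26.
      Visit 26.
      At 26: go left to 29.
        Visit 29.
        At 29: go left to 31.
          31 is a leaf — visit 31.
        At 29: no right child.
      At 26: no right child.
    At 17: no right child.
Full pre-order sequence: 24, 38, 34, 2, 5, 27, 22, 17, 26, 29, 31.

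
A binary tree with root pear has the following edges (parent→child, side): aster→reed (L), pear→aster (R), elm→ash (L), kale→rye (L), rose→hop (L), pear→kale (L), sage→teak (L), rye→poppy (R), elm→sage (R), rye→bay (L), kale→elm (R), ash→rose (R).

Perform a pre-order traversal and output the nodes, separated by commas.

Pre-order visits the node, then its left subtree, then its right subtree.
Visit pear.
At pear: go left to kale.
  Visit kale.
  At kale: go left to rye.
    Visit rye.
    At rye: go left to bay.
      bay is a leaf — visit bay.
    At rye: go right to poppy.
      poppy is a leaf — visit poppy.
  At kale: go right to elm.
    Visit elm.
    At elm: go left to ash.
      Visit ash.
      At ash: no left child.
      At ash: go right to rose.
        Visit rose.
        At rose: go left to hop.
          hop is a leaf — visit hop.
        At rose: no right child.
    At elm: go right to sage.
      Visit sage.
      At sage: go left to teak.
        teak is a leaf — visit teak.
      At sage: no right child.
At pear: go right to aster.
  Visit aster.
  At aster: go left to reed.
    reed is a leaf — visit reed.
  At aster: no right child.

pear, kale, rye, bay, poppy, elm, ash, rose, hop, sage, teak, aster, reed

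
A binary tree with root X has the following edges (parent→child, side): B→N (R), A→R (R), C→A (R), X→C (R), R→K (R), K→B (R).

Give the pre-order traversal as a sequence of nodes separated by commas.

X, C, A, R, K, B, N

Pre-order visits the node, then its left subtree, then its right subtree.
Visit X.
At X: no left child.
At X: go right to C.
  Visit C.
  At C: no left child.
  At C: go right to A.
    Visit A.
    At A: no left child.
    At A: go right to R.
      Visit R.
      At R: no left child.
      At R: go right to K.
        Visit K.
        At K: no left child.
        At K: go right to B.
          Visit B.
          At B: no left child.
          At B: go right to N.
            N is a leaf — visit N.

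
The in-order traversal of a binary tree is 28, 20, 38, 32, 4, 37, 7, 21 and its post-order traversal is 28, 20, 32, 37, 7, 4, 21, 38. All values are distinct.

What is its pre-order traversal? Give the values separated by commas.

38, 20, 28, 21, 4, 32, 7, 37

The last element of post-order is the root; it splits in-order into left and right subtrees.
Root 38: left subtree has 2 nodes {28, 20}, right has 5 {32, 4, 37, 7, 21}.
  Root 20: left subtree has 1 node {28}, right has 0 { }.
  Root 21: left subtree has 4 nodes {32, 4, 37, 7}, right has 0 { }.
    Root 4: left subtree has 1 node {32}, right has 2 {37, 7}.
      Root 7: left subtree has 1 node {37}, right has 0 { }.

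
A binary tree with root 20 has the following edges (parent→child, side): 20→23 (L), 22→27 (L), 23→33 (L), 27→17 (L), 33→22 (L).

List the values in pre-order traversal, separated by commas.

Pre-order visits the node, then its left subtree, then its right subtree.
Visit 20.
At 20: go left to 23.
  Visit 23.
  At 23: go left to 33.
    Visit 33.
    At 33: go left to 22.
      Visit 22.
      At 22: go left to 27.
        Visit 27.
        At 27: go left to 17.
          17 is a leaf — visit 17.
        At 27: no right child.
      At 22: no right child.
    At 33: no right child.
  At 23: no right child.
At 20: no right child.

20, 23, 33, 22, 27, 17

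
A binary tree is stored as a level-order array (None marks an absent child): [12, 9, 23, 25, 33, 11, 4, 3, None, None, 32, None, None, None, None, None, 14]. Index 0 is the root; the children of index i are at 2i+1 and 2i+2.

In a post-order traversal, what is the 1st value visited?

Post-order visits the left subtree, then the right subtree, then the node.
At 12: go left to 9.
  At 9: go left to 25.
    At 25: go left to 3.
      At 3: no left child.
      At 3: go right to 14.
        14 is a leaf — visit 14.
      Visit 3.
    At 25: no right child.
    Visit 25.
  At 9: go right to 33.
    At 33: no left child.
    At 33: go right to 32.
      32 is a leaf — visit 32.
    Visit 33.
  Visit 9.
At 12: go right to 23.
  At 23: go left to 11.
    11 is a leaf — visit 11.
  At 23: go right to 4.
    4 is a leaf — visit 4.
  Visit 23.
Visit 12.
Full post-order sequence: 14, 3, 25, 32, 33, 9, 11, 4, 23, 12.

14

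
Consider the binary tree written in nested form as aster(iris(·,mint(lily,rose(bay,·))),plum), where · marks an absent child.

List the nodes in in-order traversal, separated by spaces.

iris lily mint bay rose aster plum

In-order visits the left subtree, then the node, then the right subtree.
At aster: go left to iris.
  At iris: no left child.
  Visit iris.
  At iris: go right to mint.
    At mint: go left to lily.
      lily is a leaf — visit lily.
    Visit mint.
    At mint: go right to rose.
      At rose: go left to bay.
        bay is a leaf — visit bay.
      Visit rose.
      At rose: no right child.
Visit aster.
At aster: go right to plum.
  plum is a leaf — visit plum.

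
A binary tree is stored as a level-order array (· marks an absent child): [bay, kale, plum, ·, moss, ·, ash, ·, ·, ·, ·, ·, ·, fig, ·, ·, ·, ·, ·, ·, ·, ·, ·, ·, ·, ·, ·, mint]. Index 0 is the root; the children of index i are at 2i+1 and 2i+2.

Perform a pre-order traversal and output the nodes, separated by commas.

Pre-order visits the node, then its left subtree, then its right subtree.
Visit bay.
At bay: go left to kale.
  Visit kale.
  At kale: no left child.
  At kale: go right to moss.
    moss is a leaf — visit moss.
At bay: go right to plum.
  Visit plum.
  At plum: no left child.
  At plum: go right to ash.
    Visit ash.
    At ash: go left to fig.
      Visit fig.
      At fig: go left to mint.
        mint is a leaf — visit mint.
      At fig: no right child.
    At ash: no right child.

bay, kale, moss, plum, ash, fig, mint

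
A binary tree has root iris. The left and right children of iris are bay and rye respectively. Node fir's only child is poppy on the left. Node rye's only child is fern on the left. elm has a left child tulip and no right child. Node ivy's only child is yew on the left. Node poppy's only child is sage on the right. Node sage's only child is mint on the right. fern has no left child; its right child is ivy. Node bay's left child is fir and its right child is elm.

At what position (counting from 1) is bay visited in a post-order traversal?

7

Post-order visits the left subtree, then the right subtree, then the node.
At iris: go left to bay.
  At bay: go left to fir.
    At fir: go left to poppy.
      At poppy: no left child.
      At poppy: go right to sage.
        At sage: no left child.
        At sage: go right to mint.
          mint is a leaf — visit mint.
        Visit sage.
      Visit poppy.
    At fir: no right child.
    Visit fir.
  At bay: go right to elm.
    At elm: go left to tulip.
      tulip is a leaf — visit tulip.
    At elm: no right child.
    Visit elm.
  Visit bay.
At iris: go right to rye.
  At rye: go left to fern.
    At fern: no left child.
    At fern: go right to ivy.
      At ivy: go left to yew.
        yew is a leaf — visit yew.
      At ivy: no right child.
      Visit ivy.
    Visit fern.
  At rye: no right child.
  Visit rye.
Visit iris.
Full post-order sequence: mint, sage, poppy, fir, tulip, elm, bay, yew, ivy, fern, rye, iris.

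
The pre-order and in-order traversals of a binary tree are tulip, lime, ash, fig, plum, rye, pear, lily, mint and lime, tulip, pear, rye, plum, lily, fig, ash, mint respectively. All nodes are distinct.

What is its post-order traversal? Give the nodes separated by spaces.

lime pear rye lily plum fig mint ash tulip

The first element of pre-order is the root; it splits in-order into left and right subtrees.
Root tulip: left subtree has 1 node {lime}, right has 7 {pear, rye, plum, lily, fig, ash, mint}.
  Root ash: left subtree has 5 nodes {pear, rye, plum, lily, fig}, right has 1 {mint}.
    Root fig: left subtree has 4 nodes {pear, rye, plum, lily}, right has 0 { }.
      Root plum: left subtree has 2 nodes {pear, rye}, right has 1 {lily}.
        Root rye: left subtree has 1 node {pear}, right has 0 { }.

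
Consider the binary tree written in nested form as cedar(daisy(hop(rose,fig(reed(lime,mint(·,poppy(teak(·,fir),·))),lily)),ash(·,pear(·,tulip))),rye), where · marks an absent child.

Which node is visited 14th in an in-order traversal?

tulip

In-order visits the left subtree, then the node, then the right subtree.
At cedar: go left to daisy.
  At daisy: go left to hop.
    At hop: go left to rose.
      rose is a leaf — visit rose.
    Visit hop.
    At hop: go right to fig.
      At fig: go left to reed.
        At reed: go left to lime.
          lime is a leaf — visit lime.
        Visit reed.
        At reed: go right to mint.
          At mint: no left child.
          Visit mint.
          At mint: go right to poppy.
            At poppy: go left to teak.
              At teak: no left child.
              Visit teak.
              At teak: go right to fir.
                fir is a leaf — visit fir.
            Visit poppy.
            At poppy: no right child.
      Visit fig.
      At fig: go right to lily.
        lily is a leaf — visit lily.
  Visit daisy.
  At daisy: go right to ash.
    At ash: no left child.
    Visit ash.
    At ash: go right to pear.
      At pear: no left child.
      Visit pear.
      At pear: go right to tulip.
        tulip is a leaf — visit tulip.
Visit cedar.
At cedar: go right to rye.
  rye is a leaf — visit rye.
Full in-order sequence: rose, hop, lime, reed, mint, teak, fir, poppy, fig, lily, daisy, ash, pear, tulip, cedar, rye.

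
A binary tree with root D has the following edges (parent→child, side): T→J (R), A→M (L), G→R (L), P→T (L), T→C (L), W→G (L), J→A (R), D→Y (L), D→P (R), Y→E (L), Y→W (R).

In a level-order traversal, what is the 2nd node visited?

Y

Level-order visits nodes level by level from the root, left to right within each level.
Level 0: D
Level 1: Y, P
Level 2: E, W, T
Level 3: G, C, J
Level 4: R, A
Level 5: M
Full level-order sequence: D, Y, P, E, W, T, G, C, J, R, A, M.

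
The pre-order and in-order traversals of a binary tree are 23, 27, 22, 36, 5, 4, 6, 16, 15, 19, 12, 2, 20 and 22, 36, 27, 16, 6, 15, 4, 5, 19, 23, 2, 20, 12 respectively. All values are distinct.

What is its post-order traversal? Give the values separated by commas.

The first element of pre-order is the root; it splits in-order into left and right subtrees.
Root 23: left subtree has 9 nodes {22, 36, 27, 16, 6, 15, 4, 5, 19}, right has 3 {2, 20, 12}.
  Root 27: left subtree has 2 nodes {22, 36}, right has 6 {16, 6, 15, 4, 5, 19}.
    Root 22: left subtree has 0 nodes { }, right has 1 {36}.
    Root 5: left subtree has 4 nodes {16, 6, 15, 4}, right has 1 {19}.
      Root 4: left subtree has 3 nodes {16, 6, 15}, right has 0 { }.
        Root 6: left subtree has 1 node {16}, right has 1 {15}.
  Root 12: left subtree has 2 nodes {2, 20}, right has 0 { }.
    Root 2: left subtree has 0 nodes { }, right has 1 {20}.

36, 22, 16, 15, 6, 4, 19, 5, 27, 20, 2, 12, 23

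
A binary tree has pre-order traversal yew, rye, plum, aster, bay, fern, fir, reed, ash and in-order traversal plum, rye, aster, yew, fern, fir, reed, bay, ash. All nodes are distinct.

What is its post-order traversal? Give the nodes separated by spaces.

The first element of pre-order is the root; it splits in-order into left and right subtrees.
Root yew: left subtree has 3 nodes {plum, rye, aster}, right has 5 {fern, fir, reed, bay, ash}.
  Root rye: left subtree has 1 node {plum}, right has 1 {aster}.
  Root bay: left subtree has 3 nodes {fern, fir, reed}, right has 1 {ash}.
    Root fern: left subtree has 0 nodes { }, right has 2 {fir, reed}.
      Root fir: left subtree has 0 nodes { }, right has 1 {reed}.

plum aster rye reed fir fern ash bay yew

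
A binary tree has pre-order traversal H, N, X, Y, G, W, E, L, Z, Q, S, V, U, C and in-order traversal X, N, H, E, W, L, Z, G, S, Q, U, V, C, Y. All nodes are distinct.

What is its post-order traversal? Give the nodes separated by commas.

X, N, E, Z, L, W, S, U, C, V, Q, G, Y, H

The first element of pre-order is the root; it splits in-order into left and right subtrees.
Root H: left subtree has 2 nodes {X, N}, right has 11 {E, W, L, Z, G, S, Q, U, V, C, Y}.
  Root N: left subtree has 1 node {X}, right has 0 { }.
  Root Y: left subtree has 10 nodes {E, W, L, Z, G, S, Q, U, V, C}, right has 0 { }.
    Root G: left subtree has 4 nodes {E, W, L, Z}, right has 5 {S, Q, U, V, C}.
      Root W: left subtree has 1 node {E}, right has 2 {L, Z}.
        Root L: left subtree has 0 nodes { }, right has 1 {Z}.
      Root Q: left subtree has 1 node {S}, right has 3 {U, V, C}.
        Root V: left subtree has 1 node {U}, right has 1 {C}.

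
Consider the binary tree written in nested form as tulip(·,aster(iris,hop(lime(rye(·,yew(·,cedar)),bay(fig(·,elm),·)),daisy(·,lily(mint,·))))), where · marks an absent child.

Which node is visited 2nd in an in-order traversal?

iris

In-order visits the left subtree, then the node, then the right subtree.
At tulip: no left child.
Visit tulip.
At tulip: go right to aster.
  At aster: go left to iris.
    iris is a leaf — visit iris.
  Visit aster.
  At aster: go right to hop.
    At hop: go left to lime.
      At lime: go left to rye.
        At rye: no left child.
        Visit rye.
        At rye: go right to yew.
          At yew: no left child.
          Visit yew.
          At yew: go right to cedar.
            cedar is a leaf — visit cedar.
      Visit lime.
      At lime: go right to bay.
        At bay: go left to fig.
          At fig: no left child.
          Visit fig.
          At fig: go right to elm.
            elm is a leaf — visit elm.
        Visit bay.
        At bay: no right child.
    Visit hop.
    At hop: go right to daisy.
      At daisy: no left child.
      Visit daisy.
      At daisy: go right to lily.
        At lily: go left to mint.
          mint is a leaf — visit mint.
        Visit lily.
        At lily: no right child.
Full in-order sequence: tulip, iris, aster, rye, yew, cedar, lime, fig, elm, bay, hop, daisy, mint, lily.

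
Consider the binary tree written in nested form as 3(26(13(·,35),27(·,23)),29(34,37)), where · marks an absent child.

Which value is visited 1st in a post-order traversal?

35

Post-order visits the left subtree, then the right subtree, then the node.
At 3: go left to 26.
  At 26: go left to 13.
    At 13: no left child.
    At 13: go right to 35.
      35 is a leaf — visit 35.
    Visit 13.
  At 26: go right to 27.
    At 27: no left child.
    At 27: go right to 23.
      23 is a leaf — visit 23.
    Visit 27.
  Visit 26.
At 3: go right to 29.
  At 29: go left to 34.
    34 is a leaf — visit 34.
  At 29: go right to 37.
    37 is a leaf — visit 37.
  Visit 29.
Visit 3.
Full post-order sequence: 35, 13, 23, 27, 26, 34, 37, 29, 3.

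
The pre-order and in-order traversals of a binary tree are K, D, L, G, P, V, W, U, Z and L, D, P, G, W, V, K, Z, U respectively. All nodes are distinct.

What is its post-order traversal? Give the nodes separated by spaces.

The first element of pre-order is the root; it splits in-order into left and right subtrees.
Root K: left subtree has 6 nodes {L, D, P, G, W, V}, right has 2 {Z, U}.
  Root D: left subtree has 1 node {L}, right has 4 {P, G, W, V}.
    Root G: left subtree has 1 node {P}, right has 2 {W, V}.
      Root V: left subtree has 1 node {W}, right has 0 { }.
  Root U: left subtree has 1 node {Z}, right has 0 { }.

L P W V G D Z U K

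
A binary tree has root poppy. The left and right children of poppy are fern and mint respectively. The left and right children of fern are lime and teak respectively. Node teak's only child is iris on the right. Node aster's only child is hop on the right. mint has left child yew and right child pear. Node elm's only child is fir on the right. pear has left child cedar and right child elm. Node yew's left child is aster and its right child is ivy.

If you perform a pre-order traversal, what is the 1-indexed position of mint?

6

Pre-order visits the node, then its left subtree, then its right subtree.
Visit poppy.
At poppy: go left to fern.
  Visit fern.
  At fern: go left to lime.
    lime is a leaf — visit lime.
  At fern: go right to teak.
    Visit teak.
    At teak: no left child.
    At teak: go right to iris.
      iris is a leaf — visit iris.
At poppy: go right to mint.
  Visit mint.
  At mint: go left to yew.
    Visit yew.
    At yew: go left to aster.
      Visit aster.
      At aster: no left child.
      At aster: go right to hop.
        hop is a leaf — visit hop.
    At yew: go right to ivy.
      ivy is a leaf — visit ivy.
  At mint: go right to pear.
    Visit pear.
    At pear: go left to cedar.
      cedar is a leaf — visit cedar.
    At pear: go right to elm.
      Visit elm.
      At elm: no left child.
      At elm: go right to fir.
        fir is a leaf — visit fir.
Full pre-order sequence: poppy, fern, lime, teak, iris, mint, yew, aster, hop, ivy, pear, cedar, elm, fir.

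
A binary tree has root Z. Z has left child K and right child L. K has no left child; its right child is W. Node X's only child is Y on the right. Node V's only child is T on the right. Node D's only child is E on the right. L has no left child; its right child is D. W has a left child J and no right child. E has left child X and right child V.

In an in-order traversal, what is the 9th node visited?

In-order visits the left subtree, then the node, then the right subtree.
At Z: go left to K.
  At K: no left child.
  Visit K.
  At K: go right to W.
    At W: go left to J.
      J is a leaf — visit J.
    Visit W.
    At W: no right child.
Visit Z.
At Z: go right to L.
  At L: no left child.
  Visit L.
  At L: go right to D.
    At D: no left child.
    Visit D.
    At D: go right to E.
      At E: go left to X.
        At X: no left child.
        Visit X.
        At X: go right to Y.
          Y is a leaf — visit Y.
      Visit E.
      At E: go right to V.
        At V: no left child.
        Visit V.
        At V: go right to T.
          T is a leaf — visit T.
Full in-order sequence: K, J, W, Z, L, D, X, Y, E, V, T.

E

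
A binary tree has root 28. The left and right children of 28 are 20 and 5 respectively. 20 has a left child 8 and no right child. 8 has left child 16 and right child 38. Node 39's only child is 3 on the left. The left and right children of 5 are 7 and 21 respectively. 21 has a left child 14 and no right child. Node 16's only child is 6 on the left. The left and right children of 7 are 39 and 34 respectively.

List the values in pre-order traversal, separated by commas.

Pre-order visits the node, then its left subtree, then its right subtree.
Visit 28.
At 28: go left to 20.
  Visit 20.
  At 20: go left to 8.
    Visit 8.
    At 8: go left to 16.
      Visit 16.
      At 16: go left to 6.
        6 is a leaf — visit 6.
      At 16: no right child.
    At 8: go right to 38.
      38 is a leaf — visit 38.
  At 20: no right child.
At 28: go right to 5.
  Visit 5.
  At 5: go left to 7.
    Visit 7.
    At 7: go left to 39.
      Visit 39.
      At 39: go left to 3.
        3 is a leaf — visit 3.
      At 39: no right child.
    At 7: go right to 34.
      34 is a leaf — visit 34.
  At 5: go right to 21.
    Visit 21.
    At 21: go left to 14.
      14 is a leaf — visit 14.
    At 21: no right child.

28, 20, 8, 16, 6, 38, 5, 7, 39, 3, 34, 21, 14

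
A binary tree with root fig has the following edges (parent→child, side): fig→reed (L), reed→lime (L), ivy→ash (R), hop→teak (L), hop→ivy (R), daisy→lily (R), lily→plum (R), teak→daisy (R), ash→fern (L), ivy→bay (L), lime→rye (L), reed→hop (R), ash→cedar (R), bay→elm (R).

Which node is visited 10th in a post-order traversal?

Post-order visits the left subtree, then the right subtree, then the node.
At fig: go left to reed.
  At reed: go left to lime.
    At lime: go left to rye.
      rye is a leaf — visit rye.
    At lime: no right child.
    Visit lime.
  At reed: go right to hop.
    At hop: go left to teak.
      At teak: no left child.
      At teak: go right to daisy.
        At daisy: no left child.
        At daisy: go right to lily.
          At lily: no left child.
          At lily: go right to plum.
            plum is a leaf — visit plum.
          Visit lily.
        Visit daisy.
      Visit teak.
    At hop: go right to ivy.
      At ivy: go left to bay.
        At bay: no left child.
        At bay: go right to elm.
          elm is a leaf — visit elm.
        Visit bay.
      At ivy: go right to ash.
        At ash: go left to fern.
          fern is a leaf — visit fern.
        At ash: go right to cedar.
          cedar is a leaf — visit cedar.
        Visit ash.
      Visit ivy.
    Visit hop.
  Visit reed.
At fig: no right child.
Visit fig.
Full post-order sequence: rye, lime, plum, lily, daisy, teak, elm, bay, fern, cedar, ash, ivy, hop, reed, fig.

cedar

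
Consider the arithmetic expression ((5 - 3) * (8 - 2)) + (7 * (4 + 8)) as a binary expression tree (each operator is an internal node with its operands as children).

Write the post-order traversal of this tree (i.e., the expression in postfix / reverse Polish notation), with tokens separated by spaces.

5 3 - 8 2 - * 7 4 8 + * +

Post-order on an expression tree gives postfix notation: for each operator, emit left operand, right operand, then the operator.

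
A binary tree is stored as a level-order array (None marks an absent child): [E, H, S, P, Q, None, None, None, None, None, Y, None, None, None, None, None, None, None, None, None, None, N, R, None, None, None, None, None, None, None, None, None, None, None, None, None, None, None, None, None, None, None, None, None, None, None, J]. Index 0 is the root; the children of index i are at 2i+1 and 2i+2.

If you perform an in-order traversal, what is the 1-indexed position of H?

In-order visits the left subtree, then the node, then the right subtree.
At E: go left to H.
  At H: go left to P.
    P is a leaf — visit P.
  Visit H.
  At H: go right to Q.
    At Q: no left child.
    Visit Q.
    At Q: go right to Y.
      At Y: go left to N.
        N is a leaf — visit N.
      Visit Y.
      At Y: go right to R.
        At R: no left child.
        Visit R.
        At R: go right to J.
          J is a leaf — visit J.
Visit E.
At E: go right to S.
  S is a leaf — visit S.
Full in-order sequence: P, H, Q, N, Y, R, J, E, S.

2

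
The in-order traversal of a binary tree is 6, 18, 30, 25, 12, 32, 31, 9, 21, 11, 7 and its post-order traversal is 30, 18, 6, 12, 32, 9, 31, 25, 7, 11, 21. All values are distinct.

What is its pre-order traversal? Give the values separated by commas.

The last element of post-order is the root; it splits in-order into left and right subtrees.
Root 21: left subtree has 8 nodes {6, 18, 30, 25, 12, 32, 31, 9}, right has 2 {11, 7}.
  Root 25: left subtree has 3 nodes {6, 18, 30}, right has 4 {12, 32, 31, 9}.
    Root 6: left subtree has 0 nodes { }, right has 2 {18, 30}.
      Root 18: left subtree has 0 nodes { }, right has 1 {30}.
    Root 31: left subtree has 2 nodes {12, 32}, right has 1 {9}.
      Root 32: left subtree has 1 node {12}, right has 0 { }.
  Root 11: left subtree has 0 nodes { }, right has 1 {7}.

21, 25, 6, 18, 30, 31, 32, 12, 9, 11, 7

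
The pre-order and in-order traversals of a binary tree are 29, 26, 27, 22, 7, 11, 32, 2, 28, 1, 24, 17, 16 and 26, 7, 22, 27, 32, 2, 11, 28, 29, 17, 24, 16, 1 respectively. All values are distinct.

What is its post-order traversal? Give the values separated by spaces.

7 22 2 32 28 11 27 26 17 16 24 1 29

The first element of pre-order is the root; it splits in-order into left and right subtrees.
Root 29: left subtree has 8 nodes {26, 7, 22, 27, 32, 2, 11, 28}, right has 4 {17, 24, 16, 1}.
  Root 26: left subtree has 0 nodes { }, right has 7 {7, 22, 27, 32, 2, 11, 28}.
    Root 27: left subtree has 2 nodes {7, 22}, right has 4 {32, 2, 11, 28}.
      Root 22: left subtree has 1 node {7}, right has 0 { }.
      Root 11: left subtree has 2 nodes {32, 2}, right has 1 {28}.
        Root 32: left subtree has 0 nodes { }, right has 1 {2}.
  Root 1: left subtree has 3 nodes {17, 24, 16}, right has 0 { }.
    Root 24: left subtree has 1 node {17}, right has 1 {16}.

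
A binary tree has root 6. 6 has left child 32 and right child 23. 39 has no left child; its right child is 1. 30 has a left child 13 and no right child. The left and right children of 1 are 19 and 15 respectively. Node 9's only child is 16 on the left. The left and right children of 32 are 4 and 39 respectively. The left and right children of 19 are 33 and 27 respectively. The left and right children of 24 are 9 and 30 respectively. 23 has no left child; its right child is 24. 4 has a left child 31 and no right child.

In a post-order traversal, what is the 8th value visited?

39

Post-order visits the left subtree, then the right subtree, then the node.
At 6: go left to 32.
  At 32: go left to 4.
    At 4: go left to 31.
      31 is a leaf — visit 31.
    At 4: no right child.
    Visit 4.
  At 32: go right to 39.
    At 39: no left child.
    At 39: go right to 1.
      At 1: go left to 19.
        At 19: go left to 33.
          33 is a leaf — visit 33.
        At 19: go right to 27.
          27 is a leaf — visit 27.
        Visit 19.
      At 1: go right to 15.
        15 is a leaf — visit 15.
      Visit 1.
    Visit 39.
  Visit 32.
At 6: go right to 23.
  At 23: no left child.
  At 23: go right to 24.
    At 24: go left to 9.
      At 9: go left to 16.
        16 is a leaf — visit 16.
      At 9: no right child.
      Visit 9.
    At 24: go right to 30.
      At 30: go left to 13.
        13 is a leaf — visit 13.
      At 30: no right child.
      Visit 30.
    Visit 24.
  Visit 23.
Visit 6.
Full post-order sequence: 31, 4, 33, 27, 19, 15, 1, 39, 32, 16, 9, 13, 30, 24, 23, 6.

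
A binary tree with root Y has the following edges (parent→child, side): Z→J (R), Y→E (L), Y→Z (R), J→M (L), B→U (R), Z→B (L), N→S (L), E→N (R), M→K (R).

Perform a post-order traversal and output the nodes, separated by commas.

S, N, E, U, B, K, M, J, Z, Y

Post-order visits the left subtree, then the right subtree, then the node.
At Y: go left to E.
  At E: no left child.
  At E: go right to N.
    At N: go left to S.
      S is a leaf — visit S.
    At N: no right child.
    Visit N.
  Visit E.
At Y: go right to Z.
  At Z: go left to B.
    At B: no left child.
    At B: go right to U.
      U is a leaf — visit U.
    Visit B.
  At Z: go right to J.
    At J: go left to M.
      At M: no left child.
      At M: go right to K.
        K is a leaf — visit K.
      Visit M.
    At J: no right child.
    Visit J.
  Visit Z.
Visit Y.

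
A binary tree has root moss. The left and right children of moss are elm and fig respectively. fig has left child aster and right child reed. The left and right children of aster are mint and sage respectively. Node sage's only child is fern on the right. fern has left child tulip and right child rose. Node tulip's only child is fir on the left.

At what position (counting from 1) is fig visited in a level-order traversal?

3

Level-order visits nodes level by level from the root, left to right within each level.
Level 0: moss
Level 1: elm, fig
Level 2: aster, reed
Level 3: mint, sage
Level 4: fern
Level 5: tulip, rose
Level 6: fir
Full level-order sequence: moss, elm, fig, aster, reed, mint, sage, fern, tulip, rose, fir.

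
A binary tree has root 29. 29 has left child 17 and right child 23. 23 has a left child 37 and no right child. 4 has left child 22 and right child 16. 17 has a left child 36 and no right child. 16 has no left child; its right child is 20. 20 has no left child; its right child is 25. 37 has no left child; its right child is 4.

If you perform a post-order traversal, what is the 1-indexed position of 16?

Post-order visits the left subtree, then the right subtree, then the node.
At 29: go left to 17.
  At 17: go left to 36.
    36 is a leaf — visit 36.
  At 17: no right child.
  Visit 17.
At 29: go right to 23.
  At 23: go left to 37.
    At 37: no left child.
    At 37: go right to 4.
      At 4: go left to 22.
        22 is a leaf — visit 22.
      At 4: go right to 16.
        At 16: no left child.
        At 16: go right to 20.
          At 20: no left child.
          At 20: go right to 25.
            25 is a leaf — visit 25.
          Visit 20.
        Visit 16.
      Visit 4.
    Visit 37.
  At 23: no right child.
  Visit 23.
Visit 29.
Full post-order sequence: 36, 17, 22, 25, 20, 16, 4, 37, 23, 29.

6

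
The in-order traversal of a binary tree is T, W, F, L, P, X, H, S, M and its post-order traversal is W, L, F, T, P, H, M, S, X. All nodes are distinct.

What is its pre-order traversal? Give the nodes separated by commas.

The last element of post-order is the root; it splits in-order into left and right subtrees.
Root X: left subtree has 5 nodes {T, W, F, L, P}, right has 3 {H, S, M}.
  Root P: left subtree has 4 nodes {T, W, F, L}, right has 0 { }.
    Root T: left subtree has 0 nodes { }, right has 3 {W, F, L}.
      Root F: left subtree has 1 node {W}, right has 1 {L}.
  Root S: left subtree has 1 node {H}, right has 1 {M}.

X, P, T, F, W, L, S, H, M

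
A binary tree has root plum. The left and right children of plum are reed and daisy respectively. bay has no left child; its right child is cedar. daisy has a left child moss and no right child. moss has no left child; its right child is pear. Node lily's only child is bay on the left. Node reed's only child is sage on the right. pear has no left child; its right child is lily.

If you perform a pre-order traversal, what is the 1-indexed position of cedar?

9

Pre-order visits the node, then its left subtree, then its right subtree.
Visit plum.
At plum: go left to reed.
  Visit reed.
  At reed: no left child.
  At reed: go right to sage.
    sage is a leaf — visit sage.
At plum: go right to daisy.
  Visit daisy.
  At daisy: go left to moss.
    Visit moss.
    At moss: no left child.
    At moss: go right to pear.
      Visit pear.
      At pear: no left child.
      At pear: go right to lily.
        Visit lily.
        At lily: go left to bay.
          Visit bay.
          At bay: no left child.
          At bay: go right to cedar.
            cedar is a leaf — visit cedar.
        At lily: no right child.
  At daisy: no right child.
Full pre-order sequence: plum, reed, sage, daisy, moss, pear, lily, bay, cedar.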